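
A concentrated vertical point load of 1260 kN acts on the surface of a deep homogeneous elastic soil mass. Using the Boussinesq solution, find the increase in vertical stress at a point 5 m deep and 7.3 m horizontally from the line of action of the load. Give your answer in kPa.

Boussinesq vertical stress below a point load on an elastic half-space:
Δσ_z = 3P/(2πz²) · [1 + (r/z)²]^(−5/2)
r/z = 7.3/5 = 1.46; [1+(r/z)²]^(−5/2) = 0.057621.
Δσ_z = 3×1260/(2π×5²) × 0.057621 = 24.064 × 0.057621 = 1.387 kPa

Δσ_z ≈ 1.39 kPa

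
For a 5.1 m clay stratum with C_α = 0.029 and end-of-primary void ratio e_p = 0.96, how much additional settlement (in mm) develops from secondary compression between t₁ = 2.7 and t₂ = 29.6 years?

S_s ≈ 78.5 mm

Secondary compression: S_s = C_α·H/(1+e_p)·log₁₀(t₂/t₁)
S_s = 0.029×5.1/(1+0.96)×log₁₀(29.6/2.7)
    = 0.07546 × 1.04 = 0.07847 m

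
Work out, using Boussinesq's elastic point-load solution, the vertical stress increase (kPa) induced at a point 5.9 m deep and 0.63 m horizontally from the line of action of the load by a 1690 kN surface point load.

Boussinesq vertical stress below a point load on an elastic half-space:
Δσ_z = 3P/(2πz²) · [1 + (r/z)²]^(−5/2)
r/z = 0.63/5.9 = 0.10678; [1+(r/z)²]^(−5/2) = 0.97205.
Δσ_z = 3×1690/(2π×5.9²) × 0.97205 = 23.181 × 0.97205 = 22.53 kPa

Δσ_z ≈ 22.5 kPa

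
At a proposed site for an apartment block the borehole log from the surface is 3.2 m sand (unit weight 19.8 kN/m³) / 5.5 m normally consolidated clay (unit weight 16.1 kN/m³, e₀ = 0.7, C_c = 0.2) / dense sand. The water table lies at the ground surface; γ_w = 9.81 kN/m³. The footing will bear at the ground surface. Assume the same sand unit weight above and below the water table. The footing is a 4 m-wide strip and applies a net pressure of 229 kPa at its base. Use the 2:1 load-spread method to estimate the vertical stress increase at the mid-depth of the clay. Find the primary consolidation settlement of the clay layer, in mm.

Mid-depth of clay below the ground surface: z = 3.2 + 5.5/2 = 5.95 m.
Total vertical stress at mid-clay: σ_v = 19.8×3.2 + 16.1×2.75 = 107.64 kPa.
Pore pressure: u = 9.81×(5.95 − 0) = 58.37 kPa.
Initial effective stress: σ'_0 = σ_v − u = 107.64 − 58.37 = 49.27 kPa.
Stress increase at mid-clay by the 2:1 spreading method:
Δσ = qB/(B+z) = 229×4/(4+5.95) = 92.06 kPa
Final effective stress: σ'_f = σ'_0 + Δσ = 49.27 + 92.06 = 141.33 kPa.
Normally consolidated clay, so the full stress increment lies on the virgin compression line:
S_c = C_c·H/(1+e₀)·log₁₀(σ'_f/σ'_0) = 0.2×5.5/(1+0.7)×log₁₀(141.33/49.27)
    = 0.64706 × 0.45765 = 0.2961 m

S_c ≈ 296 mm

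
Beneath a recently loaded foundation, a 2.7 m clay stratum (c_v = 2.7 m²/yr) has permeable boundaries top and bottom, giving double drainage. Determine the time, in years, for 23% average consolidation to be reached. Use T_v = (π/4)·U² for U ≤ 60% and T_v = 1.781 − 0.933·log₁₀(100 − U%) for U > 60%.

Drainage path length: H_d = H/2 = 1.35 m (double drainage).
U ≤ 60%: T_v = (π/4)·U² = (π/4)×0.23² = 0.041548.
t = T_v·H_d²/c_v = 0.041548×1.35²/2.7 = 0.02804 years.

t ≈ 0.028 years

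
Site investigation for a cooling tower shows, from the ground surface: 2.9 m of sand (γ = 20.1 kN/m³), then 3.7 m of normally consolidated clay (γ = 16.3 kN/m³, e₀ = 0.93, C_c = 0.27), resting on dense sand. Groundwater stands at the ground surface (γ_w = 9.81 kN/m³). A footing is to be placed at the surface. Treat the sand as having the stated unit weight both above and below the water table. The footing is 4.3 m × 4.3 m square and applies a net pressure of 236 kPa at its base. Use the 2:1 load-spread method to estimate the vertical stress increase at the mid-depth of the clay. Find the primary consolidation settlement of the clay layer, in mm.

Mid-depth of clay below the ground surface: z = 2.9 + 3.7/2 = 4.75 m.
Total vertical stress at mid-clay: σ_v = 20.1×2.9 + 16.3×1.85 = 88.445 kPa.
Pore pressure: u = 9.81×(4.75 − 0) = 46.598 kPa.
Initial effective stress: σ'_0 = σ_v − u = 88.445 − 46.598 = 41.847 kPa.
Stress increase at mid-clay by the 2:1 spreading method:
Δσ = qBL/((B+z)(L+z)) = 236×4.3×4.3/((4.3+4.75)(4.3+4.75)) = 53.278 kPa
Final effective stress: σ'_f = σ'_0 + Δσ = 41.847 + 53.278 = 95.125 kPa.
Normally consolidated clay, so the full stress increment lies on the virgin compression line:
S_c = C_c·H/(1+e₀)·log₁₀(σ'_f/σ'_0) = 0.27×3.7/(1+0.93)×log₁₀(95.125/41.847)
    = 0.51762 × 0.35663 = 0.1846 m

S_c ≈ 185 mm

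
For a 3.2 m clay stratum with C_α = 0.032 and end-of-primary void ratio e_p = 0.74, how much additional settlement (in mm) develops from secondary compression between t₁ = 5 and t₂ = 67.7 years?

Secondary compression: S_s = C_α·H/(1+e_p)·log₁₀(t₂/t₁)
S_s = 0.032×3.2/(1+0.74)×log₁₀(67.7/5)
    = 0.05885 × 1.132 = 0.0666 m

S_s ≈ 66.6 mm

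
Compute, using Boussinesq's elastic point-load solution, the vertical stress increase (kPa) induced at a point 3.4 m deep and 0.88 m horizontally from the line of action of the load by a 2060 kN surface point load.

Boussinesq vertical stress below a point load on an elastic half-space:
Δσ_z = 3P/(2πz²) · [1 + (r/z)²]^(−5/2)
r/z = 0.88/3.4 = 0.25882; [1+(r/z)²]^(−5/2) = 0.85035.
Δσ_z = 3×2060/(2π×3.4²) × 0.85035 = 85.085 × 0.85035 = 72.35 kPa

Δσ_z ≈ 72.4 kPa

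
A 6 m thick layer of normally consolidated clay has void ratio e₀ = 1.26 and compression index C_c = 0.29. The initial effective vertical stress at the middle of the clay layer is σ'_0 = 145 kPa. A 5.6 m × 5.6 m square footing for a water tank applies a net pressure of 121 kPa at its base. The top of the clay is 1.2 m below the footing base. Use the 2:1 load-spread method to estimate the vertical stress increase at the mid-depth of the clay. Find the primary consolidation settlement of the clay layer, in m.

S_c ≈ 0.0806 m

Mid-depth of clay below the footing base: z = 1.2 + 6/2 = 4.2 m.
Stress increase at mid-clay by the 2:1 spreading method:
Δσ = qBL/((B+z)(L+z)) = 121×5.6×5.6/((5.6+4.2)(5.6+4.2)) = 39.51 kPa
Final effective stress: σ'_f = σ'_0 + Δσ = 145 + 39.51 = 184.51 kPa.
Normally consolidated clay, so the full stress increment lies on the virgin compression line:
S_c = C_c·H/(1+e₀)·log₁₀(σ'_f/σ'_0) = 0.29×6/(1+1.26)×log₁₀(184.51/145)
    = 0.76991 × 0.10465 = 0.08057 m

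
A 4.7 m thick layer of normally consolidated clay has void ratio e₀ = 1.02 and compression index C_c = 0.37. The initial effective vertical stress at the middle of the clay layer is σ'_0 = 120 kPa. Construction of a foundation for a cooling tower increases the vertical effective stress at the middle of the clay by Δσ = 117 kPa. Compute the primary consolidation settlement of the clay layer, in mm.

Final effective stress: σ'_f = σ'_0 + Δσ = 120 + 117 = 237 kPa.
Normally consolidated clay, so the full stress increment lies on the virgin compression line:
S_c = C_c·H/(1+e₀)·log₁₀(σ'_f/σ'_0) = 0.37×4.7/(1+1.02)×log₁₀(237/120)
    = 0.86089 × 0.29557 = 0.2545 m

S_c ≈ 254 mm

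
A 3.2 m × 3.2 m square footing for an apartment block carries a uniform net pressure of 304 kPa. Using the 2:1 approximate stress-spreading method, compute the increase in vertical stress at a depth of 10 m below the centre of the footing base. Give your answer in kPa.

Δσ_z ≈ 17.9 kPa

By the 2:1 method the load spreads at 1 horizontal : 2 vertical, so at depth z the loaded area has grown by z in each plan dimension:
Δσ = qBL/((B+z)(L+z)) = 304×3.2×3.2/((3.2+10)(3.2+10)) = 17.866 kPa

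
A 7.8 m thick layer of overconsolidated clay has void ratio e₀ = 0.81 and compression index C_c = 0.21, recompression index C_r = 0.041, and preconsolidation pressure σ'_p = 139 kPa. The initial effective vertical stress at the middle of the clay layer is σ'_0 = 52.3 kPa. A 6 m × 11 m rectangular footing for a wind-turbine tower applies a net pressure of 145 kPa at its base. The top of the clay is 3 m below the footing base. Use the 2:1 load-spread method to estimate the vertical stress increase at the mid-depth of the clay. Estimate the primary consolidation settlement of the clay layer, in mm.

Mid-depth of clay below the footing base: z = 3 + 7.8/2 = 6.9 m.
Stress increase at mid-clay by the 2:1 spreading method:
Δσ = qBL/((B+z)(L+z)) = 145×6×11/((6+6.9)(11+6.9)) = 41.445 kPa
Final effective stress: σ'_f = 52.3 + 41.445 = 93.745 kPa.
σ'_f = 93.745 ≤ σ'_p = 139 kPa, so the clay remains overconsolidated and only the recompression index applies:
S_c = C_r·H/(1+e₀)·log₁₀(σ'_f/σ'_0) = 0.041×7.8/1.81×log₁₀(93.745/52.3)
    = 0.17669 × 0.25345 = 0.04478 m

S_c ≈ 44.8 mm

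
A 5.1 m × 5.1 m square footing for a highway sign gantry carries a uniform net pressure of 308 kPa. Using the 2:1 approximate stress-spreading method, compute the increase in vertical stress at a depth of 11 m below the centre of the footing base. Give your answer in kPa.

By the 2:1 method the load spreads at 1 horizontal : 2 vertical, so at depth z the loaded area has grown by z in each plan dimension:
Δσ = qBL/((B+z)(L+z)) = 308×5.1×5.1/((5.1+11)(5.1+11)) = 30.906 kPa

Δσ_z ≈ 30.9 kPa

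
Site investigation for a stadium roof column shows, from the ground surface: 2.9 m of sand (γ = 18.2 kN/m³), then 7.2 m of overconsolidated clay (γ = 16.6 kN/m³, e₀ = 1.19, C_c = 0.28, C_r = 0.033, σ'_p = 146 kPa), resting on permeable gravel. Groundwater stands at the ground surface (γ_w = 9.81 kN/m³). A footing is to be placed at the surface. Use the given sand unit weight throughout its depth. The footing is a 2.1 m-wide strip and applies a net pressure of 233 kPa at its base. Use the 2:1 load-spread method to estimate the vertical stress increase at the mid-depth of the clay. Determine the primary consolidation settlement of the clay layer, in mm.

S_c ≈ 36.4 mm

Mid-depth of clay below the ground surface: z = 2.9 + 7.2/2 = 6.5 m.
Total vertical stress at mid-clay: σ_v = 18.2×2.9 + 16.6×3.6 = 112.54 kPa.
Pore pressure: u = 9.81×(6.5 − 0) = 63.765 kPa.
Initial effective stress: σ'_0 = σ_v − u = 112.54 − 63.765 = 48.775 kPa.
Stress increase at mid-clay by the 2:1 spreading method:
Δσ = qB/(B+z) = 233×2.1/(2.1+6.5) = 56.895 kPa
Final effective stress: σ'_f = 48.775 + 56.895 = 105.67 kPa.
σ'_f = 105.67 ≤ σ'_p = 146 kPa, so the clay remains overconsolidated and only the recompression index applies:
S_c = C_r·H/(1+e₀)·log₁₀(σ'_f/σ'_0) = 0.033×7.2/2.19×log₁₀(105.67/48.775)
    = 0.10849 × 0.33575 = 0.03643 m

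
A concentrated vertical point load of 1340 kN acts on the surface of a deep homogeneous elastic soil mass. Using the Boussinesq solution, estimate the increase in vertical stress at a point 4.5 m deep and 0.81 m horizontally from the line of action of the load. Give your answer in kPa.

Δσ_z ≈ 29.2 kPa

Boussinesq vertical stress below a point load on an elastic half-space:
Δσ_z = 3P/(2πz²) · [1 + (r/z)²]^(−5/2)
r/z = 0.81/4.5 = 0.18; [1+(r/z)²]^(−5/2) = 0.92338.
Δσ_z = 3×1340/(2π×4.5²) × 0.92338 = 31.595 × 0.92338 = 29.17 kPa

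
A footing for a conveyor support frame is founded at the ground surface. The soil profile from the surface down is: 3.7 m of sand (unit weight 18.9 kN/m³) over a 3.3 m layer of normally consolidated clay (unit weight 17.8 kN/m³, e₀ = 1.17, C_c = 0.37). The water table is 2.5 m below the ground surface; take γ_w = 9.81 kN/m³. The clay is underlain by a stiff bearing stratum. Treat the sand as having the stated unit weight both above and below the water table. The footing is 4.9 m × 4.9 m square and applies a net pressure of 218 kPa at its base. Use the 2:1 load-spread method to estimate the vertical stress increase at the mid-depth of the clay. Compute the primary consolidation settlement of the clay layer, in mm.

S_c ≈ 129 mm

Mid-depth of clay below the ground surface: z = 3.7 + 3.3/2 = 5.35 m.
Total vertical stress at mid-clay: σ_v = 18.9×3.7 + 17.8×1.65 = 99.3 kPa.
Pore pressure: u = 9.81×(5.35 − 2.5) = 27.959 kPa.
Initial effective stress: σ'_0 = σ_v − u = 99.3 − 27.959 = 71.341 kPa.
Stress increase at mid-clay by the 2:1 spreading method:
Δσ = qBL/((B+z)(L+z)) = 218×4.9×4.9/((4.9+5.35)(4.9+5.35)) = 49.82 kPa
Final effective stress: σ'_f = σ'_0 + Δσ = 71.341 + 49.82 = 121.16 kPa.
Normally consolidated clay, so the full stress increment lies on the virgin compression line:
S_c = C_c·H/(1+e₀)·log₁₀(σ'_f/σ'_0) = 0.37×3.3/(1+1.17)×log₁₀(121.16/71.341)
    = 0.56267 × 0.23002 = 0.1294 m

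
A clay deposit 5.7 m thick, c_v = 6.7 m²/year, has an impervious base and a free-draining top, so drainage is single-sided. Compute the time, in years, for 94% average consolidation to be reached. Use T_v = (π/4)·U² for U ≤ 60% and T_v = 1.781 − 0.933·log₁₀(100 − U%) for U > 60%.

t ≈ 5.12 years

Drainage path length: H_d = H = 5.7 m (single drainage).
U > 60%: T_v = 1.781 − 0.933·log₁₀(100 − 94) = 1.055.
t = T_v·H_d²/c_v = 1.055×5.7²/6.7 = 5.116 years.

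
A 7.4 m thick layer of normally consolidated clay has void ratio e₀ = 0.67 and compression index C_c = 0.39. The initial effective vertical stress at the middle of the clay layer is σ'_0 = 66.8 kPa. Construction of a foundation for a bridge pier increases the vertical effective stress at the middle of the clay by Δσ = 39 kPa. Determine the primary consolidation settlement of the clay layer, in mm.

S_c ≈ 345 mm

Final effective stress: σ'_f = σ'_0 + Δσ = 66.8 + 39 = 105.8 kPa.
Normally consolidated clay, so the full stress increment lies on the virgin compression line:
S_c = C_c·H/(1+e₀)·log₁₀(σ'_f/σ'_0) = 0.39×7.4/(1+0.67)×log₁₀(105.8/66.8)
    = 1.7281 × 0.19971 = 0.3451 m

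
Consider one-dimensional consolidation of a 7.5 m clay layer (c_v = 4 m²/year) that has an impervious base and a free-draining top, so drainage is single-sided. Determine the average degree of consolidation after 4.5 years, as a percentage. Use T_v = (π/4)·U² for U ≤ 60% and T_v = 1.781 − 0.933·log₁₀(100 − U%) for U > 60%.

Drainage path length: H_d = H = 7.5 m (single drainage).
T_v = c_v·t/H_d² = 4×4.5/7.5² = 0.32.
T_v = 0.32 corresponds to the U > 60% branch:
U = 1 − 10^((1.781 − T_v)/0.933)/100 = 0.6319

U ≈ 63.2 %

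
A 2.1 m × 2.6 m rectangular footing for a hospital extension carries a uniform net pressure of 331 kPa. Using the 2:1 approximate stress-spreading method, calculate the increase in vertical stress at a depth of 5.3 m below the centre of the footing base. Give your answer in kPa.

Δσ_z ≈ 30.9 kPa

By the 2:1 method the load spreads at 1 horizontal : 2 vertical, so at depth z the loaded area has grown by z in each plan dimension:
Δσ = qBL/((B+z)(L+z)) = 331×2.1×2.6/((2.1+5.3)(2.6+5.3)) = 30.914 kPa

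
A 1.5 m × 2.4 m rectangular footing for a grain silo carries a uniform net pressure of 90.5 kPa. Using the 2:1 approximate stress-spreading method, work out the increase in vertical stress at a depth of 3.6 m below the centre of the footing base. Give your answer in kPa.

By the 2:1 method the load spreads at 1 horizontal : 2 vertical, so at depth z the loaded area has grown by z in each plan dimension:
Δσ = qBL/((B+z)(L+z)) = 90.5×1.5×2.4/((1.5+3.6)(2.4+3.6)) = 10.647 kPa

Δσ_z ≈ 10.6 kPa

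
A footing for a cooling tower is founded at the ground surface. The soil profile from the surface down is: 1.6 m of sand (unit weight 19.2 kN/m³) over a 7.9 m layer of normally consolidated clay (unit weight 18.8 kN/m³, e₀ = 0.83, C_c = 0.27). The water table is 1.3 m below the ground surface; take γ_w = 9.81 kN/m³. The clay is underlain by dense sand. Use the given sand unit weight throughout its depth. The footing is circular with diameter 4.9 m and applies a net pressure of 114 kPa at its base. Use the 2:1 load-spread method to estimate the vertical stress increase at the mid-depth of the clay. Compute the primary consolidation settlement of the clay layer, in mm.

S_c ≈ 169 mm

Mid-depth of clay below the ground surface: z = 1.6 + 7.9/2 = 5.55 m.
Total vertical stress at mid-clay: σ_v = 19.2×1.6 + 18.8×3.95 = 104.98 kPa.
Pore pressure: u = 9.81×(5.55 − 1.3) = 41.693 kPa.
Initial effective stress: σ'_0 = σ_v − u = 104.98 − 41.693 = 63.287 kPa.
Stress increase at mid-clay by the 2:1 spreading method:
Δσ ≈ qD²/(D+z)² = 114×4.9²/(4.9+5.55)² = 25.065 kPa
Final effective stress: σ'_f = σ'_0 + Δσ = 63.287 + 25.065 = 88.352 kPa.
Normally consolidated clay, so the full stress increment lies on the virgin compression line:
S_c = C_c·H/(1+e₀)·log₁₀(σ'_f/σ'_0) = 0.27×7.9/(1+0.83)×log₁₀(88.352/63.287)
    = 1.1656 × 0.1449 = 0.1689 m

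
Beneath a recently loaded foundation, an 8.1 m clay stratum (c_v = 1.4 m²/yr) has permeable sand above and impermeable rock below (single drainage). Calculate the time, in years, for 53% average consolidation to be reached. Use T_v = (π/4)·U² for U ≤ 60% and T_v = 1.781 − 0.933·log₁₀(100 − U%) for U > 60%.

t ≈ 10.3 years

Drainage path length: H_d = H = 8.1 m (single drainage).
U ≤ 60%: T_v = (π/4)·U² = (π/4)×0.53² = 0.22062.
t = T_v·H_d²/c_v = 0.22062×8.1²/1.4 = 10.34 years.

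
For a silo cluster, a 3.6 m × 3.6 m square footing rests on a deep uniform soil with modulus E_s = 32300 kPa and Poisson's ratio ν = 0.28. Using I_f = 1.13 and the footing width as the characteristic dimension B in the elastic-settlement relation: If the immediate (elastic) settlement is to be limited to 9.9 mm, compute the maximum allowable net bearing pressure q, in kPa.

S_e = q·B·(1−ν²)/E_s · I_f  ⇒  q = S_e·E_s / (B·(1−ν²)·I_f).
q = 0.0099 × 32300 / (3.6 × 0.9216 × 1.13) = 85.29 kPa

q ≈ 85.3 kPa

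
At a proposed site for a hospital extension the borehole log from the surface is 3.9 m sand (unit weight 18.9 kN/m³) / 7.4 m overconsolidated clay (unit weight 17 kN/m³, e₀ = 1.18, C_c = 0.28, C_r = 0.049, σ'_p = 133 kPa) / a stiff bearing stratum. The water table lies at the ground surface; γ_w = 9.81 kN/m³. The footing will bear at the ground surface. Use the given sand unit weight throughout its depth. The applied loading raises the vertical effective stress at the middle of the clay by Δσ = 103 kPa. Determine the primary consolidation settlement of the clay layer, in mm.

Mid-depth of clay below the ground surface: z = 3.9 + 7.4/2 = 7.6 m.
Total vertical stress at mid-clay: σ_v = 18.9×3.9 + 17×3.7 = 136.61 kPa.
Pore pressure: u = 9.81×(7.6 − 0) = 74.556 kPa.
Initial effective stress: σ'_0 = σ_v − u = 136.61 − 74.556 = 62.054 kPa.
Final effective stress: σ'_f = 62.054 + 103 = 165.05 kPa.
σ'_f = 165.05 > σ'_p = 133 kPa, so the stress path crosses the preconsolidation pressure — recompression up to σ'_p, then virgin compression beyond:
S_c = H/(1+e₀)·[C_r·log₁₀(σ'_p/σ'_0) + C_c·log₁₀(σ'_f/σ'_p)]
    = 7.4/2.18 × [0.049×log₁₀(133/62.054) + 0.28×log₁₀(165.05/133)]
    = 3.3945 × [0.016223 + 0.026254] = 0.1442 m

S_c ≈ 144 mm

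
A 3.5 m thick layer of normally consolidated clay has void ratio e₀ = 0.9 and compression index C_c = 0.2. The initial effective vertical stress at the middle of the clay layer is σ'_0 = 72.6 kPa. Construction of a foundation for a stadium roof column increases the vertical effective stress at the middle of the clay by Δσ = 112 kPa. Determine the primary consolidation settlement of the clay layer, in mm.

Final effective stress: σ'_f = σ'_0 + Δσ = 72.6 + 112 = 184.6 kPa.
Normally consolidated clay, so the full stress increment lies on the virgin compression line:
S_c = C_c·H/(1+e₀)·log₁₀(σ'_f/σ'_0) = 0.2×3.5/(1+0.9)×log₁₀(184.6/72.6)
    = 0.36842 × 0.4053 = 0.1493 m

S_c ≈ 149 mm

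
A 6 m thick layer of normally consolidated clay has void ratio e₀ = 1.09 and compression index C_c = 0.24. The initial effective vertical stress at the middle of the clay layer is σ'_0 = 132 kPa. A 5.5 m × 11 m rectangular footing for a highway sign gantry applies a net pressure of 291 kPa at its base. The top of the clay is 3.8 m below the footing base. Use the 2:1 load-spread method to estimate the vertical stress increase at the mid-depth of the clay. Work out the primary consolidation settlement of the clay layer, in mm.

Mid-depth of clay below the footing base: z = 3.8 + 6/2 = 6.8 m.
Stress increase at mid-clay by the 2:1 spreading method:
Δσ = qBL/((B+z)(L+z)) = 291×5.5×11/((5.5+6.8)(11+6.8)) = 80.412 kPa
Final effective stress: σ'_f = σ'_0 + Δσ = 132 + 80.412 = 212.41 kPa.
Normally consolidated clay, so the full stress increment lies on the virgin compression line:
S_c = C_c·H/(1+e₀)·log₁₀(σ'_f/σ'_0) = 0.24×6/(1+1.09)×log₁₀(212.41/132)
    = 0.689 × 0.2066 = 0.1423 m

S_c ≈ 142 mm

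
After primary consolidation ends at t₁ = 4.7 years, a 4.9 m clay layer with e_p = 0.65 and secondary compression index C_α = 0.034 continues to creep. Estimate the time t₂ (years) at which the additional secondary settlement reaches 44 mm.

S_s = C_α·H/(1+e_p)·log₁₀(t₂/t₁) ⇒ log₁₀(t₂/t₁) = S_s·(1+e_p)/(C_α·H).
log₁₀(t₂/t₁) = 0.044 × (1+0.65) / (0.034×4.9) = 0.4358
t₂ = t₁ × 10^0.4358 = 4.7 × 2.728 = 12.82 years

t₂ ≈ 12.8 years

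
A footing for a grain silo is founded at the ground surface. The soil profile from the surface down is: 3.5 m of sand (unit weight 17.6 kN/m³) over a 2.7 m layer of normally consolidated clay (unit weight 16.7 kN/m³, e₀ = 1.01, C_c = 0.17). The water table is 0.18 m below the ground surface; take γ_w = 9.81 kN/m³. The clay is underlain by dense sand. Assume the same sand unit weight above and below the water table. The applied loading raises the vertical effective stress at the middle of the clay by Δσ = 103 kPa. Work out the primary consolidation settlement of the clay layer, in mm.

S_c ≈ 129 mm

Mid-depth of clay below the ground surface: z = 3.5 + 2.7/2 = 4.85 m.
Total vertical stress at mid-clay: σ_v = 17.6×3.5 + 16.7×1.35 = 84.145 kPa.
Pore pressure: u = 9.81×(4.85 − 0.18) = 45.813 kPa.
Initial effective stress: σ'_0 = σ_v − u = 84.145 − 45.813 = 38.332 kPa.
Final effective stress: σ'_f = σ'_0 + Δσ = 38.332 + 103 = 141.33 kPa.
Normally consolidated clay, so the full stress increment lies on the virgin compression line:
S_c = C_c·H/(1+e₀)·log₁₀(σ'_f/σ'_0) = 0.17×2.7/(1+1.01)×log₁₀(141.33/38.332)
    = 0.22836 × 0.56667 = 0.1294 m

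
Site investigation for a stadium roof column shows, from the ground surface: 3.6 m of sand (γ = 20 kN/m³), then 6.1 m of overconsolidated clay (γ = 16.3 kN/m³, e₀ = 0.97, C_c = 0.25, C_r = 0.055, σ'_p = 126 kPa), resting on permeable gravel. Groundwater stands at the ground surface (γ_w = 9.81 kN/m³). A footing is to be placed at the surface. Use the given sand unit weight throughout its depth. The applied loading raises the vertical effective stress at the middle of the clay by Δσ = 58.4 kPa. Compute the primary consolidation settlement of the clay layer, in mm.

Mid-depth of clay below the ground surface: z = 3.6 + 6.1/2 = 6.65 m.
Total vertical stress at mid-clay: σ_v = 20×3.6 + 16.3×3.05 = 121.72 kPa.
Pore pressure: u = 9.81×(6.65 − 0) = 65.237 kPa.
Initial effective stress: σ'_0 = σ_v − u = 121.72 − 65.237 = 56.483 kPa.
Final effective stress: σ'_f = 56.483 + 58.4 = 114.88 kPa.
σ'_f = 114.88 ≤ σ'_p = 126 kPa, so the clay remains overconsolidated and only the recompression index applies:
S_c = C_r·H/(1+e₀)·log₁₀(σ'_f/σ'_0) = 0.055×6.1/1.97×log₁₀(114.88/56.483)
    = 0.1703 × 0.30833 = 0.05251 m

S_c ≈ 52.5 mm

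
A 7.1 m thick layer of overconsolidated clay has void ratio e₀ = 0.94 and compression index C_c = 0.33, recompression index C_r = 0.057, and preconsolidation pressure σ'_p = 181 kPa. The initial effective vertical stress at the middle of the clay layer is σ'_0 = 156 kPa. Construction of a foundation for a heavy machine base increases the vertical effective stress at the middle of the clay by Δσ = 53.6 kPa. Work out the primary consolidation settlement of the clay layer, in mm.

Final effective stress: σ'_f = 156 + 53.6 = 209.6 kPa.
σ'_f = 209.6 > σ'_p = 181 kPa, so the stress path crosses the preconsolidation pressure — recompression up to σ'_p, then virgin compression beyond:
S_c = H/(1+e₀)·[C_r·log₁₀(σ'_p/σ'_0) + C_c·log₁₀(σ'_f/σ'_p)]
    = 7.1/1.94 × [0.057×log₁₀(181/156) + 0.33×log₁₀(209.6/181)]
    = 3.6598 × [0.0036796 + 0.021025] = 0.09041 m

S_c ≈ 90.4 mm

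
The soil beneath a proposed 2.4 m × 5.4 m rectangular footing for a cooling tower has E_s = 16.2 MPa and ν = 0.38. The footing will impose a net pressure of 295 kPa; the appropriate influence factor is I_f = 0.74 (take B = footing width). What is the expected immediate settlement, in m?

Immediate (elastic) settlement: S_e = q·B·(1−ν²)/E_s · I_f.
E_s = 16.2 MPa = 16200 kPa.
S_e = 295 × 2.4 × (1 − 0.38²) / 16200 × 0.74
    = 295 × 2.4 × 0.8556 / 16200 × 0.74
    = 0.02767 m

S_e ≈ 0.0277 m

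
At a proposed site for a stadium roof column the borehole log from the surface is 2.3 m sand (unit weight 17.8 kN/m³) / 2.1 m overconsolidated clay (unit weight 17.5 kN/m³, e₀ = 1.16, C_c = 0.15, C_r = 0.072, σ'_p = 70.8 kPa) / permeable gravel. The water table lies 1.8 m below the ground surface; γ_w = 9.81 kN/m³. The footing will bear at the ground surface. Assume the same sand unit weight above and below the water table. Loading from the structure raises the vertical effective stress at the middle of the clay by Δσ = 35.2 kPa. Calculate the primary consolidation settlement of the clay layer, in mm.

Mid-depth of clay below the ground surface: z = 2.3 + 2.1/2 = 3.35 m.
Total vertical stress at mid-clay: σ_v = 17.8×2.3 + 17.5×1.05 = 59.315 kPa.
Pore pressure: u = 9.81×(3.35 − 1.8) = 15.206 kPa.
Initial effective stress: σ'_0 = σ_v − u = 59.315 − 15.206 = 44.109 kPa.
Final effective stress: σ'_f = 44.109 + 35.2 = 79.309 kPa.
σ'_f = 79.309 > σ'_p = 70.8 kPa, so the stress path crosses the preconsolidation pressure — recompression up to σ'_p, then virgin compression beyond:
S_c = H/(1+e₀)·[C_r·log₁₀(σ'_p/σ'_0) + C_c·log₁₀(σ'_f/σ'_p)]
    = 2.1/2.16 × [0.072×log₁₀(70.8/44.109) + 0.15×log₁₀(79.309/70.8)]
    = 0.97222 × [0.014796 + 0.0073934] = 0.02157 m

S_c ≈ 21.6 mm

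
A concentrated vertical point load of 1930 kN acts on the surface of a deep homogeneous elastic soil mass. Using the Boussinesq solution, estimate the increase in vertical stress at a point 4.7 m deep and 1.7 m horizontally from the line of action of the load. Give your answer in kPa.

Δσ_z ≈ 30.7 kPa

Boussinesq vertical stress below a point load on an elastic half-space:
Δσ_z = 3P/(2πz²) · [1 + (r/z)²]^(−5/2)
r/z = 1.7/4.7 = 0.3617; [1+(r/z)²]^(−5/2) = 0.73537.
Δσ_z = 3×1930/(2π×4.7²) × 0.73537 = 41.716 × 0.73537 = 30.68 kPa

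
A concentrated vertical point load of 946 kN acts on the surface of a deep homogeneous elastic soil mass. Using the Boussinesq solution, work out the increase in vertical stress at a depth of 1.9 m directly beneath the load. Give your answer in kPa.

Boussinesq vertical stress below a point load on an elastic half-space:
Δσ_z = 3P/(2πz²) · [1 + (r/z)²]^(−5/2)
r/z = 0/1.9 = 0; [1+(r/z)²]^(−5/2) = 1.
Δσ_z = 3×946/(2π×1.9²) × 1 = 125.12 × 1 = 125.1 kPa

Δσ_z ≈ 125 kPa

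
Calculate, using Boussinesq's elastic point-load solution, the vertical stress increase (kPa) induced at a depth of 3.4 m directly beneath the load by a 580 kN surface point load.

Δσ_z ≈ 24 kPa

Boussinesq vertical stress below a point load on an elastic half-space:
Δσ_z = 3P/(2πz²) · [1 + (r/z)²]^(−5/2)
r/z = 0/3.4 = 0; [1+(r/z)²]^(−5/2) = 1.
Δσ_z = 3×580/(2π×3.4²) × 1 = 23.956 × 1 = 23.96 kPa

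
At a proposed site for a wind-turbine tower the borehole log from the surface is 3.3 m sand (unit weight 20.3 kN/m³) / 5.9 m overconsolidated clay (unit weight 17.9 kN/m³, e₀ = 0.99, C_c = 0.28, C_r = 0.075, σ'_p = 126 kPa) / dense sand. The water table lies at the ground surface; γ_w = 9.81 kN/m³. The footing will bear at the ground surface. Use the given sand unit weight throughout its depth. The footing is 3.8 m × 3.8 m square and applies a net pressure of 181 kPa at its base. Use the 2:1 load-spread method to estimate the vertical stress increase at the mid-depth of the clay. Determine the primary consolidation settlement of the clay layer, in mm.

S_c ≈ 35.4 mm

Mid-depth of clay below the ground surface: z = 3.3 + 5.9/2 = 6.25 m.
Total vertical stress at mid-clay: σ_v = 20.3×3.3 + 17.9×2.95 = 119.79 kPa.
Pore pressure: u = 9.81×(6.25 − 0) = 61.312 kPa.
Initial effective stress: σ'_0 = σ_v − u = 119.79 − 61.312 = 58.478 kPa.
Stress increase at mid-clay by the 2:1 spreading method:
Δσ = qBL/((B+z)(L+z)) = 181×3.8×3.8/((3.8+6.25)(3.8+6.25)) = 25.877 kPa
Final effective stress: σ'_f = 58.478 + 25.877 = 84.355 kPa.
σ'_f = 84.355 ≤ σ'_p = 126 kPa, so the clay remains overconsolidated and only the recompression index applies:
S_c = C_r·H/(1+e₀)·log₁₀(σ'_f/σ'_0) = 0.075×5.9/1.99×log₁₀(84.355/58.478)
    = 0.22236 × 0.15912 = 0.03538 m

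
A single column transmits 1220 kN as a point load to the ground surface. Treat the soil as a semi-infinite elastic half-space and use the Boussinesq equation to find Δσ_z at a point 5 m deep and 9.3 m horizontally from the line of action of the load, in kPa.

Δσ_z ≈ 0.555 kPa

Boussinesq vertical stress below a point load on an elastic half-space:
Δσ_z = 3P/(2πz²) · [1 + (r/z)²]^(−5/2)
r/z = 9.3/5 = 1.86; [1+(r/z)²]^(−5/2) = 0.02381.
Δσ_z = 3×1220/(2π×5²) × 0.02381 = 23.3 × 0.02381 = 0.5548 kPa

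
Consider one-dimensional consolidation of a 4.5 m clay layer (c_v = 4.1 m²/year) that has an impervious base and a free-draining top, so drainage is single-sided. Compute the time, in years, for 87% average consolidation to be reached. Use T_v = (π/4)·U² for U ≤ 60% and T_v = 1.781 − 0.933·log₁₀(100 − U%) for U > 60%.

Drainage path length: H_d = H = 4.5 m (single drainage).
U > 60%: T_v = 1.781 − 0.933·log₁₀(100 − 87) = 0.74169.
t = T_v·H_d²/c_v = 0.74169×4.5²/4.1 = 3.663 years.

t ≈ 3.66 years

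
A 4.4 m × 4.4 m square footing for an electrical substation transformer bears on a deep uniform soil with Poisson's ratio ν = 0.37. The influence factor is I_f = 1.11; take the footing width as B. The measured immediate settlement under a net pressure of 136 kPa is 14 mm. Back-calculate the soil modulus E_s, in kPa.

E_s ≈ 40900 kPa

S_e = q·B·(1−ν²)/E_s · I_f  ⇒  E_s = q·B·(1−ν²)·I_f / S_e.
E_s = 136 × 4.4 × 0.8631 × 1.11 / 0.014 = 40950 kPa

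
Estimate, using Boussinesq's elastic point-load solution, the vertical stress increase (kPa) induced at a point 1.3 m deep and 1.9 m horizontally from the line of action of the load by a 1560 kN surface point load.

Boussinesq vertical stress below a point load on an elastic half-space:
Δσ_z = 3P/(2πz²) · [1 + (r/z)²]^(−5/2)
r/z = 1.9/1.3 = 1.4615; [1+(r/z)²]^(−5/2) = 0.057415.
Δσ_z = 3×1560/(2π×1.3²) × 0.057415 = 440.74 × 0.057415 = 25.31 kPa

Δσ_z ≈ 25.3 kPa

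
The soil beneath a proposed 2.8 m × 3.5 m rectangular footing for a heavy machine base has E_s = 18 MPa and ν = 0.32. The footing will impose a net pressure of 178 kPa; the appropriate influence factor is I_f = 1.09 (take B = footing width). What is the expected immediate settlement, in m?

Immediate (elastic) settlement: S_e = q·B·(1−ν²)/E_s · I_f.
E_s = 18 MPa = 18000 kPa.
S_e = 178 × 2.8 × (1 − 0.32²) / 18000 × 1.09
    = 178 × 2.8 × 0.8976 / 18000 × 1.09
    = 0.02709 m

S_e ≈ 0.0271 m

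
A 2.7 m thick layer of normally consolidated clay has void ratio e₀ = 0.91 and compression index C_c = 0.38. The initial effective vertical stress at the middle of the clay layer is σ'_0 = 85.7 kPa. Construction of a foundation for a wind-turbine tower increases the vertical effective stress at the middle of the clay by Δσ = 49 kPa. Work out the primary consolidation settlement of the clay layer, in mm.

S_c ≈ 105 mm

Final effective stress: σ'_f = σ'_0 + Δσ = 85.7 + 49 = 134.7 kPa.
Normally consolidated clay, so the full stress increment lies on the virgin compression line:
S_c = C_c·H/(1+e₀)·log₁₀(σ'_f/σ'_0) = 0.38×2.7/(1+0.91)×log₁₀(134.7/85.7)
    = 0.53717 × 0.19639 = 0.1055 m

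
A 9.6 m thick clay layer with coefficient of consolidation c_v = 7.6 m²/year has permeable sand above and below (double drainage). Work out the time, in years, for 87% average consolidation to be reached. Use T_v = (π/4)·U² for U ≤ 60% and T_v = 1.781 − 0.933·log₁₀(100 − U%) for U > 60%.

t ≈ 2.25 years

Drainage path length: H_d = H/2 = 4.8 m (double drainage).
U > 60%: T_v = 1.781 − 0.933·log₁₀(100 − 87) = 0.74169.
t = T_v·H_d²/c_v = 0.74169×4.8²/7.6 = 2.248 years.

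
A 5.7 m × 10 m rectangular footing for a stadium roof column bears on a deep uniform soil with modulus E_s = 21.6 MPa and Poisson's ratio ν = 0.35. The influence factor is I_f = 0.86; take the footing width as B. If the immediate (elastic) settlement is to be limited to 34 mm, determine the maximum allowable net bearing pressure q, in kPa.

E_s = 21.6 MPa = 21600 kPa.
S_e = q·B·(1−ν²)/E_s · I_f  ⇒  q = S_e·E_s / (B·(1−ν²)·I_f).
q = 0.034 × 21600 / (5.7 × 0.8775 × 0.86) = 170.7 kPa

q ≈ 171 kPa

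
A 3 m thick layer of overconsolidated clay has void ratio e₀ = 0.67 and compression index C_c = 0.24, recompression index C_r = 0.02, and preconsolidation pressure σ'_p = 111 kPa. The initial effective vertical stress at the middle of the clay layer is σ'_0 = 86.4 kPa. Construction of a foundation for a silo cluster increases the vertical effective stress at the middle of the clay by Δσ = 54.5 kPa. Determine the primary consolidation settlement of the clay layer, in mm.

Final effective stress: σ'_f = 86.4 + 54.5 = 140.9 kPa.
σ'_f = 140.9 > σ'_p = 111 kPa, so the stress path crosses the preconsolidation pressure — recompression up to σ'_p, then virgin compression beyond:
S_c = H/(1+e₀)·[C_r·log₁₀(σ'_p/σ'_0) + C_c·log₁₀(σ'_f/σ'_p)]
    = 3/1.67 × [0.02×log₁₀(111/86.4) + 0.24×log₁₀(140.9/111)]
    = 1.7964 × [0.0021762 + 0.024861] = 0.04857 m

S_c ≈ 48.6 mm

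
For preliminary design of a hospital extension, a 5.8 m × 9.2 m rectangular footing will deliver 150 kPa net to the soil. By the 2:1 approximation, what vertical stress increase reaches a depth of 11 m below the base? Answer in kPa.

By the 2:1 method the load spreads at 1 horizontal : 2 vertical, so at depth z the loaded area has grown by z in each plan dimension:
Δσ = qBL/((B+z)(L+z)) = 150×5.8×9.2/((5.8+11)(9.2+11)) = 23.586 kPa

Δσ_z ≈ 23.6 kPa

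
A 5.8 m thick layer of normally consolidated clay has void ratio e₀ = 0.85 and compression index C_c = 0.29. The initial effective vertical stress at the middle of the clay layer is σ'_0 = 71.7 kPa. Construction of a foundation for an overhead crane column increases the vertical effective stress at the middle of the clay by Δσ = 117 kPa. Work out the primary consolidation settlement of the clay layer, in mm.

Final effective stress: σ'_f = σ'_0 + Δσ = 71.7 + 117 = 188.7 kPa.
Normally consolidated clay, so the full stress increment lies on the virgin compression line:
S_c = C_c·H/(1+e₀)·log₁₀(σ'_f/σ'_0) = 0.29×5.8/(1+0.85)×log₁₀(188.7/71.7)
    = 0.90919 × 0.42025 = 0.3821 m

S_c ≈ 382 mm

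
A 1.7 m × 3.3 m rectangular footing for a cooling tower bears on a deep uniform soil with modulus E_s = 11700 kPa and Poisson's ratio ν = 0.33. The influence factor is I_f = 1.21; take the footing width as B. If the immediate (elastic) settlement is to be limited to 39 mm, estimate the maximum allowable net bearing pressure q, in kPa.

q ≈ 249 kPa

S_e = q·B·(1−ν²)/E_s · I_f  ⇒  q = S_e·E_s / (B·(1−ν²)·I_f).
q = 0.039 × 11700 / (1.7 × 0.8911 × 1.21) = 248.9 kPa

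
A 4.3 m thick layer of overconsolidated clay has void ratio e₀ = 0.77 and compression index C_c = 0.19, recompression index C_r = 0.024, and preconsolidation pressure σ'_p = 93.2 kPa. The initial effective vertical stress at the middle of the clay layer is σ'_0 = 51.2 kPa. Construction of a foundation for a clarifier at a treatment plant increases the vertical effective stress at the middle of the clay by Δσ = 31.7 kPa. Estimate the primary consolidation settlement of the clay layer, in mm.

Final effective stress: σ'_f = 51.2 + 31.7 = 82.9 kPa.
σ'_f = 82.9 ≤ σ'_p = 93.2 kPa, so the clay remains overconsolidated and only the recompression index applies:
S_c = C_r·H/(1+e₀)·log₁₀(σ'_f/σ'_0) = 0.024×4.3/1.77×log₁₀(82.9/51.2)
    = 0.058306 × 0.20928 = 0.0122 m

S_c ≈ 12.2 mm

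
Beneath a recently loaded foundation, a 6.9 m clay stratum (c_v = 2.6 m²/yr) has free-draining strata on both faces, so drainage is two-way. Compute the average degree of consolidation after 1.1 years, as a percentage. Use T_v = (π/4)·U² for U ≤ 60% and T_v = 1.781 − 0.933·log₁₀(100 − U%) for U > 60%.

U ≈ 55.3 %

Drainage path length: H_d = H/2 = 3.45 m (double drainage).
T_v = c_v·t/H_d² = 2.6×1.1/3.45² = 0.24029.
T_v = 0.24029 corresponds to the U ≤ 60% branch:
U = √(4T_v/π) = 0.5531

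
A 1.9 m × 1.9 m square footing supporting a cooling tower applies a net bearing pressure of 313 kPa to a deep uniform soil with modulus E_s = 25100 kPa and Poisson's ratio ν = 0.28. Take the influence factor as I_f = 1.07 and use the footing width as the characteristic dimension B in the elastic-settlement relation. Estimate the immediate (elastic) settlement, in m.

S_e ≈ 0.0234 m

Immediate (elastic) settlement: S_e = q·B·(1−ν²)/E_s · I_f.
S_e = 313 × 1.9 × (1 − 0.28²) / 25100 × 1.07
    = 313 × 1.9 × 0.9216 / 25100 × 1.07
    = 0.02336 m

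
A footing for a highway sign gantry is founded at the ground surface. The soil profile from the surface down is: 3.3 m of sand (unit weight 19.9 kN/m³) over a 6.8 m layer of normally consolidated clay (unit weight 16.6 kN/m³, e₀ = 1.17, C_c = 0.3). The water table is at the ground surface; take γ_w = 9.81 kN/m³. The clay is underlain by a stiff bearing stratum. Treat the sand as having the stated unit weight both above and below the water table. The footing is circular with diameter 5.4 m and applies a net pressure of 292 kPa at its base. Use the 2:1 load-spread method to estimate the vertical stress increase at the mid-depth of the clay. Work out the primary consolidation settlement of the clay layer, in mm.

S_c ≈ 289 mm

Mid-depth of clay below the ground surface: z = 3.3 + 6.8/2 = 6.7 m.
Total vertical stress at mid-clay: σ_v = 19.9×3.3 + 16.6×3.4 = 122.11 kPa.
Pore pressure: u = 9.81×(6.7 − 0) = 65.727 kPa.
Initial effective stress: σ'_0 = σ_v − u = 122.11 − 65.727 = 56.383 kPa.
Stress increase at mid-clay by the 2:1 spreading method:
Δσ ≈ qD²/(D+z)² = 292×5.4²/(5.4+6.7)² = 58.157 kPa
Final effective stress: σ'_f = σ'_0 + Δσ = 56.383 + 58.157 = 114.54 kPa.
Normally consolidated clay, so the full stress increment lies on the virgin compression line:
S_c = C_c·H/(1+e₀)·log₁₀(σ'_f/σ'_0) = 0.3×6.8/(1+1.17)×log₁₀(114.54/56.383)
    = 0.94009 × 0.30781 = 0.2894 m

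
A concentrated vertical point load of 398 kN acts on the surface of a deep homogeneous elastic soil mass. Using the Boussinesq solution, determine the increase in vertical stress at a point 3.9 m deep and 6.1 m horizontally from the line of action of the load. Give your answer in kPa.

Δσ_z ≈ 0.567 kPa

Boussinesq vertical stress below a point load on an elastic half-space:
Δσ_z = 3P/(2πz²) · [1 + (r/z)²]^(−5/2)
r/z = 6.1/3.9 = 1.5641; [1+(r/z)²]^(−5/2) = 0.04535.
Δσ_z = 3×398/(2π×3.9²) × 0.04535 = 12.494 × 0.04535 = 0.5666 kPa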